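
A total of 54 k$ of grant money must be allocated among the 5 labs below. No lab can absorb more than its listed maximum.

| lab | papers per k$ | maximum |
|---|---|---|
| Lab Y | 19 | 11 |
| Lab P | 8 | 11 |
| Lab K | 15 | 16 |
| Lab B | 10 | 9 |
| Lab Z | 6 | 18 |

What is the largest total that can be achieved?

Order the labs by papers per k$: Lab Y 19 > Lab K 15 > Lab B 10 > Lab P 8 > Lab Z 6.
Lab Y takes 11 to reach its cap of 11 ; 43 left.
Lab K takes 16 to reach its cap of 16 ; 27 left.
Give Lab B 9 to hit its cap of 9 ; 18 left.
Give Lab P 11 to hit its cap of 11 ; 7 left.
Lab Z: +7 (room for 18) → 7. Pool exhausted.
Total = 19×11 + 8×11 + 15×16 + 10×9 + 6×7 = 669.

669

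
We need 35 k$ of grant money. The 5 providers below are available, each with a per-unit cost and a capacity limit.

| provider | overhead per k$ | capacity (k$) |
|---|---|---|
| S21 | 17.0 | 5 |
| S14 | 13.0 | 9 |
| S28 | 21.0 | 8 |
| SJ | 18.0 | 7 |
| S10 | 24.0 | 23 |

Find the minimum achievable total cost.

Cheapest first:
S14 (13.0): use full 9 → 26 k$ to go.
Take 5 from S21 at 17.0 → need 21 more.
Take 7 from SJ at 18.0 → need 14 more.
S28 (21.0): use full 8 → 6 k$ to go.
S10 (24.0): take the remaining 6 → done.
Cost = 9×13.0 + 5×17.0 + 7×18.0 + 8×21.0 + 6×24.0 = 640.

640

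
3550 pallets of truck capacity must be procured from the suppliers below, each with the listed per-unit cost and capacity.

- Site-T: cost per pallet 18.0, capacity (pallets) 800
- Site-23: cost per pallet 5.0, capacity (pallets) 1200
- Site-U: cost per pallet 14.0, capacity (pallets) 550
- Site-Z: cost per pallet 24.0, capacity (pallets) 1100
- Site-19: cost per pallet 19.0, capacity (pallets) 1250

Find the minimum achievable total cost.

Use suppliers in increasing cost order.
Site-23 (5.0): use full 1200 ; 2350 pallets to go.
Take 550 from Site-U at 14.0 ; need 1800 more.
Site-T at 18.0: take all 800 pallets ; 1000 still needed.
Site-19 at 19.0: take 1000 of its 1250 ; requirement met.
Site-Z: unused.
Cost = 1200×5.0 + 550×14.0 + 800×18.0 + 1000×19.0 = 47100.

47100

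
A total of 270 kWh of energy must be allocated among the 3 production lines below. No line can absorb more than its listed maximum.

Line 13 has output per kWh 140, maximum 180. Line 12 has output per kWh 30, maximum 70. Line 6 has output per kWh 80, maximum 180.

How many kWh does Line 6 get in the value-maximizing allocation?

90

Highest output per kWh first: Line 13 140 > Line 6 80 > Line 12 30.
Line 13 takes 180 to reach its cap of 180 ; 90 left.
Line 6: +90 (room for 180) → 90. Pool exhausted.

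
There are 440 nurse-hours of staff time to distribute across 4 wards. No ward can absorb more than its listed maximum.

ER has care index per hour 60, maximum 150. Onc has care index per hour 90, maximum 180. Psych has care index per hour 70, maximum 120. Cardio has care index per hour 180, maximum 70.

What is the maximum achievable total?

Rank by care index per hour: Cardio 180 > Onc 90 > Psych 70 > ER 60.
Give Cardio 70 to hit its cap of 70 ; 370 left.
Give Onc 180 to hit its cap of 180 ; 190 left.
Psych: +120 to 120 (cap) ; 70 left.
ER has room for 150 but only 70 remain, so it gets 70.
Total = 60×70 + 90×180 + 70×120 + 180×70 = 41400.

41400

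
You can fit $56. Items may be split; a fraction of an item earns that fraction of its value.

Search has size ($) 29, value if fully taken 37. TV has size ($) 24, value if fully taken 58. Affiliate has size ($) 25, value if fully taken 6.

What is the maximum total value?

Rank by value-to-size ratio: TV 58/24≈2.42, Search 37/29≈1.28, Affiliate 6/25≈0.24.
Take all of TV (24 $, value 58) — 32 $ left.
All 29 $ of Search fit (value 37) — 3 remain.
3 $ left: a 3/25 share of Affiliate gives 6×3/25 = 0.72.
Total value = 95.72.

95.72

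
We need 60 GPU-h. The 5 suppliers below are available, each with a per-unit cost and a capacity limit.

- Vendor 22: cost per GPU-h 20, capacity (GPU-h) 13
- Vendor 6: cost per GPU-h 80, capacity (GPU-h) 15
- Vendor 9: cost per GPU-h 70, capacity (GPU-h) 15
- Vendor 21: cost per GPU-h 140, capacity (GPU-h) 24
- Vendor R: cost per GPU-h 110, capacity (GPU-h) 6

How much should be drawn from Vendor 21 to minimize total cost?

Use suppliers in increasing cost order.
Take 13 from Vendor 22 at 20 → need 47 more.
Take 15 from Vendor 9 at 70 → need 32 more.
Take 15 from Vendor 6 at 80 → need 17 more.
Take 6 from Vendor R at 110 → need 11 more.
Vendor 21 (140): take the remaining 11 → done.

11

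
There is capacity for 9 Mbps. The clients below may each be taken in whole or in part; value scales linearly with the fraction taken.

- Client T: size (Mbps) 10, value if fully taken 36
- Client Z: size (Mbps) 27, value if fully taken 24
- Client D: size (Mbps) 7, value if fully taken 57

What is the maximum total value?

Rank by value-to-size ratio: Client D 57/7≈8.14, Client T 36/10≈3.6, Client Z 24/27≈0.889.
Client D: take in full, 7 Mbps for value 57 → 2 left.
2 Mbps left: a 2/10 share of Client T gives 36×2/10 = 7.2.
Total value = 64.2.

64.2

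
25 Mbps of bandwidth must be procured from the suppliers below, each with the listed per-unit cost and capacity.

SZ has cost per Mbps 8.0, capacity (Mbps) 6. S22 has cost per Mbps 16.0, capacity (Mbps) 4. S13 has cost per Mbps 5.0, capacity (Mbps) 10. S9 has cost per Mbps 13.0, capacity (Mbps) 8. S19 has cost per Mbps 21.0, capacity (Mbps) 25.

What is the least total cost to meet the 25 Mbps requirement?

Cheapest first:
Take 10 from S13 at 5.0 ; need 15 more.
Take 6 from SZ at 8.0 ; need 9 more.
S9 (13.0): use full 8 ; 1 Mbps to go.
Take 1 from S22 at 16.0 to finish.
S19: unused.
Cost = 10×5.0 + 6×8.0 + 8×13.0 + 1×16.0 = 218.

218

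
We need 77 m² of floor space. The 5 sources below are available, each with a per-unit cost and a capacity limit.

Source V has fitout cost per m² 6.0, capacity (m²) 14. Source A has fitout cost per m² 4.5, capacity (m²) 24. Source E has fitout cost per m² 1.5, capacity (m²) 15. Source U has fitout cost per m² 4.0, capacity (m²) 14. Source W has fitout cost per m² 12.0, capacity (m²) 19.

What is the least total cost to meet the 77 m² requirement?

Use sources in increasing cost order.
Take 15 from Source E at 1.5 ; need 62 more.
Take 14 from Source U at 4.0 ; need 48 more.
Take 24 from Source A at 4.5 ; need 24 more.
Source V at 6.0: take all 14 m² ; 10 still needed.
Take 10 from Source W at 12.0 to finish.
Cost = 15×1.5 + 14×4.0 + 24×4.5 + 14×6.0 + 10×12.0 = 390.5.

390.5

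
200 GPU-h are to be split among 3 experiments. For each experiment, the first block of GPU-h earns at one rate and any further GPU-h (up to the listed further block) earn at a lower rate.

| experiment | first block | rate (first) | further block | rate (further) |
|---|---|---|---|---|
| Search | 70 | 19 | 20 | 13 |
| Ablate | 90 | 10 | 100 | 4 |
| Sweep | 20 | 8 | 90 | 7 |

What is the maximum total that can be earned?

Rank every tier by rate: Search/T1 19 > Search/T2 13 > Ablate/T1 10 > Sweep/T1 8 > Sweep/T2 7 > Ablate/T2 4.
Search/T1 (19): +70 → 130 left.
Search/T2 (13): +20 → 110 left.
Fill Ablate T1 block (90 at 10) → 20 left.
Fill Sweep T1 block (20 at 8) → 0 left.
Total = 19×70 + 13×20 + 10×90 + 8×20 = 2650.

2650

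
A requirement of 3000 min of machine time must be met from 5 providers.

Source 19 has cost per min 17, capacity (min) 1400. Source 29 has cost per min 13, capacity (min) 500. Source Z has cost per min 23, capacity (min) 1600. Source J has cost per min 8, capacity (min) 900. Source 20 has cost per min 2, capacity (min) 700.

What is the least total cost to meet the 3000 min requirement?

Use providers in increasing cost order.
Source 20 (2): use full 700 — 2300 min to go.
Source J (8): use full 900 — 1400 min to go.
Source 29 (13): use full 500 — 900 min to go.
Source 19 (17): take the remaining 900 — done.
Source Z: unused.
Cost = 700×2 + 900×8 + 500×13 + 900×17 = 30400.

30400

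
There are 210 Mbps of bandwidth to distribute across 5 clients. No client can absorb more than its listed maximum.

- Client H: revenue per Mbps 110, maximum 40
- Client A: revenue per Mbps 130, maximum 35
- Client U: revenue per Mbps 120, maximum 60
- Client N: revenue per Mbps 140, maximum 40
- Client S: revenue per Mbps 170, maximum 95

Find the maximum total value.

Rank by revenue per Mbps: Client S 170 > Client N 140 > Client A 130 > Client U 120 > Client H 110.
Give Client S 95 to hit its cap of 95 ; 115 left.
Give Client N 40 to hit its cap of 40 ; 75 left.
Client A: +35 to 35 (cap) ; 40 left.
Only 40 left; Client U takes them to reach 40.
Total = 130×35 + 120×40 + 140×40 + 170×95 = 31100.

31100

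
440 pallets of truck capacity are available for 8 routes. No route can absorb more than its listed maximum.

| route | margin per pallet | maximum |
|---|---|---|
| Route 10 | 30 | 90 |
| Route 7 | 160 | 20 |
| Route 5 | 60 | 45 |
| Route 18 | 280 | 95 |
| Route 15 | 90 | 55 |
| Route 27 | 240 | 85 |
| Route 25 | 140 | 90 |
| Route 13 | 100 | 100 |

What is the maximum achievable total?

Rank by margin per pallet: Route 18 280 > Route 27 240 > Route 7 160 > Route 25 140 > Route 13 100 > Route 15 90 > Route 5 60 > Route 10 30.
Route 18 takes 95 to reach its cap of 95 — 345 left.
Give Route 27 85 to hit its cap of 85 — 260 left.
Route 7: +20 to 20 (cap) — 240 left.
Give Route 25 90 to hit its cap of 90 — 150 left.
Give Route 13 100 to hit its cap of 100 — 50 left.
Route 15: +50 (room for 55) → 50. Pool exhausted.
Total = 160×20 + 280×95 + 90×50 + 240×85 + 140×90 + 100×100 = 77300.

77300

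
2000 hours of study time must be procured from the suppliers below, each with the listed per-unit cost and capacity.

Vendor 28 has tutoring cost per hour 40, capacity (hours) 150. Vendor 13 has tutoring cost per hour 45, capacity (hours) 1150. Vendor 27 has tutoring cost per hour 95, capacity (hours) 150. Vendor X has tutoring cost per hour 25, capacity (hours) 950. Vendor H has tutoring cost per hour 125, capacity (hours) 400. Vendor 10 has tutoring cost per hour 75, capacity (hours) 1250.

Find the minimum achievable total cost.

70250

Cheapest first:
Vendor X (25): use full 950 ; 1050 hours to go.
Vendor 28 (40): use full 150 ; 900 hours to go.
Vendor 13 at 45: take 900 of its 1150 ; requirement met.
Vendor 10, Vendor 27, Vendor H: unused.
Cost = 950×25 + 150×40 + 900×45 = 70250.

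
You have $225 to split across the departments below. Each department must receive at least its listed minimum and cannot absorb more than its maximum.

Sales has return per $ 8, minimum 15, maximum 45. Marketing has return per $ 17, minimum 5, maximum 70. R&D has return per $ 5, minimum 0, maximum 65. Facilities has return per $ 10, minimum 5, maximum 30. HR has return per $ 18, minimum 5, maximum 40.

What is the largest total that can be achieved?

Meeting every minimum uses 15+5+0+5+5 = 30 $, leaving 195.
Order the departments by return per $: HR 18 > Marketing 17 > Facilities 10 > Sales 8 > R&D 5.
HR takes 35 more to reach its cap of 40 → 160 left.
Give Marketing 65 more to hit its cap of 70 → 95 left.
Give Facilities 25 more to hit its cap of 30 → 70 left.
Give Sales 30 more to hit its cap of 45 → 40 left.
Only 40 left; R&D takes them to reach 40.
Total = 8×45 + 17×70 + 5×40 + 10×30 + 18×40 = 2770.

2770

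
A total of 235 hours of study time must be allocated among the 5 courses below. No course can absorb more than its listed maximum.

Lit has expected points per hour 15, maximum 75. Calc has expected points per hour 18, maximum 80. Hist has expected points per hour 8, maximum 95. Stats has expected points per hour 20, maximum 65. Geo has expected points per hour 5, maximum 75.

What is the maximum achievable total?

Highest expected points per hour first: Stats 20 > Calc 18 > Lit 15 > Hist 8 > Geo 5.
Stats: +65 to 65 (cap) ; 170 left.
Give Calc 80 to hit its cap of 80 ; 90 left.
Lit takes 75 to reach its cap of 75 ; 15 left.
Hist has room for 95 but only 15 remain, so it gets 15.
Total = 15×75 + 18×80 + 8×15 + 20×65 = 3985.

3985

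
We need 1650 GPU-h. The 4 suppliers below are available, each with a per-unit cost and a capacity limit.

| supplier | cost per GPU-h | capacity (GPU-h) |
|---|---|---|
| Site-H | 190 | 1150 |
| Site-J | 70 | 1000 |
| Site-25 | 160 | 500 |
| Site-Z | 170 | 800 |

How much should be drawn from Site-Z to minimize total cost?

150

Fill from the cheapest supplier first.
Site-J at 70: take all 1000 GPU-h ; 650 still needed.
Site-25 (160): use full 500 ; 150 GPU-h to go.
Site-Z (170): take the remaining 150 ; done.
Site-H: unused.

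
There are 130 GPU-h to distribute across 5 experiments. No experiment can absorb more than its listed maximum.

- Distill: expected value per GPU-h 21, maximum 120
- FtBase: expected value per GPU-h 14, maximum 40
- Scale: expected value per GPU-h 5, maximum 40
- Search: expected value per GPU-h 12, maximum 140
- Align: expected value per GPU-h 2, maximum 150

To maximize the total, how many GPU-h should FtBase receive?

Rank by expected value per GPU-h: Distill 21 > FtBase 14 > Search 12 > Scale 5 > Align 2.
Distill takes 120 to reach its cap of 120 → 10 left.
Only 10 left; FtBase takes them to reach 10.

10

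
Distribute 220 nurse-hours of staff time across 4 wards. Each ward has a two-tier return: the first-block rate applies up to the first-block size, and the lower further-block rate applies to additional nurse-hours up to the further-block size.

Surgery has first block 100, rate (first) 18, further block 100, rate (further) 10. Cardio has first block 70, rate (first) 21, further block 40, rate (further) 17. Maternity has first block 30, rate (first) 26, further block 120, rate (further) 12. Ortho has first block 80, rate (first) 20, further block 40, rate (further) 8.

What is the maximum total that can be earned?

Treat each block as its own option and order by rate: Maternity/tier1 26 > Cardio/tier1 21 > Ortho/tier1 20 > Surgery/tier1 18 > Cardio/tier2 17 > Maternity/tier2 12 > Surgery/tier2 10 > Ortho/tier2 8.
Maternity/tier1 (26): +30 — 190 left.
Cardio/tier1 (21): +70 — 120 left.
Fill Ortho tier1 block (80 at 20) — 40 left.
40 remain; put them into Surgery tier1 at 18.
Total = 26×30 + 21×70 + 20×80 + 18×40 = 4570.

4570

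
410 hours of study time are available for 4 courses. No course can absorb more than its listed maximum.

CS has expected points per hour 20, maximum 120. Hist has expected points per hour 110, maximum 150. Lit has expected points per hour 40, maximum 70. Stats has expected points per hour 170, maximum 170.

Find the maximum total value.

48600

Highest expected points per hour first: Stats 170 > Hist 110 > Lit 40 > CS 20.
Stats takes 170 to reach its cap of 170 ; 240 left.
Hist takes 150 to reach its cap of 150 ; 90 left.
Give Lit 70 to hit its cap of 70 ; 20 left.
CS: +20 (room for 120) → 20. Pool exhausted.
Total = 20×20 + 110×150 + 40×70 + 170×170 = 48600.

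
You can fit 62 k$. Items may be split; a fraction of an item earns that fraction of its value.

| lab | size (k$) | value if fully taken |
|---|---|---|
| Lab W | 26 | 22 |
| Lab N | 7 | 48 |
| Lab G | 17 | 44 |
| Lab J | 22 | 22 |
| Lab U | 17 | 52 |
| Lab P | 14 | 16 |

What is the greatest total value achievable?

Rank by value-to-size ratio: Lab N 48/7≈6.86, Lab U 52/17≈3.06, Lab G 44/17≈2.59, Lab P 16/14≈1.14, Lab J 22/22≈1, Lab W 22/26≈0.846.
All 7 k$ of Lab N fit (value 48) — 55 remain.
Take all of Lab U (17 k$, value 52) — 38 k$ left.
All 17 k$ of Lab G fit (value 44) — 21 remain.
Lab P: take in full, 14 k$ for value 16 — 7 left.
Only 7 k$ remain; take 7/22 of Lab J for value 22×7/22 = 7.
Total value = 167.

167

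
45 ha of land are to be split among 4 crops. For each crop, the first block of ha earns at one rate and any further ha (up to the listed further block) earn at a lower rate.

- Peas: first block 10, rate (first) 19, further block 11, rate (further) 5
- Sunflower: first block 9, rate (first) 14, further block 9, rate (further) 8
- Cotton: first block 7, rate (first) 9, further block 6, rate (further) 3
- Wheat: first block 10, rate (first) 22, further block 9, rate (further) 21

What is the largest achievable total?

788

Order all 8 blocks by rate: Wheat/first 22 > Wheat/second 21 > Peas/first 19 > Sunflower/first 14 > Cotton/first 9 > Sunflower/second 8 > Peas/second 5 > Cotton/second 3.
Wheat/first (22): +10 → 35 left.
Fill Wheat second block (9 at 21) → 26 left.
Peas first at 19: fill all 10 → 16 left.
Sunflower first at 14: fill all 9 → 7 left.
Cotton/first (9): +7 → 0 left.
Total = 22×10 + 21×9 + 19×10 + 14×9 + 9×7 = 788.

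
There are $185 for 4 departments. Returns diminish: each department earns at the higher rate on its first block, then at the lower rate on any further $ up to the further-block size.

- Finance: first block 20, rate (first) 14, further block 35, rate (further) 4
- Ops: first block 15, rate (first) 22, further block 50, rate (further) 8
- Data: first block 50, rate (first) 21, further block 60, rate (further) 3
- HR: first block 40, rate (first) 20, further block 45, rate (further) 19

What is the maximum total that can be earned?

Rank every tier by rate: Ops/first 22 > Data/first 21 > HR/first 20 > HR/second 19 > Finance/first 14 > Ops/second 8 > Finance/second 4 > Data/second 3.
Ops/first (22): +15 ; 170 left.
Fill Data first block (50 at 21) ; 120 left.
HR/first (20): +40 ; 80 left.
Fill HR second block (45 at 19) ; 35 left.
Finance/first (14): +20 ; 15 left.
Ops second at 8: only 15 left, fill 15.
Total = 22×15 + 21×50 + 20×40 + 19×45 + 14×20 + 8×15 = 3435.

3435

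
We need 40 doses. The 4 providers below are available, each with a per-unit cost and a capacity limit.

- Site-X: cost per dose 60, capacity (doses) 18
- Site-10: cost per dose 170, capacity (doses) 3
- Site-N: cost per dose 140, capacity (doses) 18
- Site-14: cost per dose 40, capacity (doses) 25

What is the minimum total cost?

1900

Fill from the cheapest provider first.
Take 25 from Site-14 at 40 ; need 15 more.
Site-X (60): take the remaining 15 ; done.
Site-N, Site-10: unused.
Cost = 25×40 + 15×60 = 1900.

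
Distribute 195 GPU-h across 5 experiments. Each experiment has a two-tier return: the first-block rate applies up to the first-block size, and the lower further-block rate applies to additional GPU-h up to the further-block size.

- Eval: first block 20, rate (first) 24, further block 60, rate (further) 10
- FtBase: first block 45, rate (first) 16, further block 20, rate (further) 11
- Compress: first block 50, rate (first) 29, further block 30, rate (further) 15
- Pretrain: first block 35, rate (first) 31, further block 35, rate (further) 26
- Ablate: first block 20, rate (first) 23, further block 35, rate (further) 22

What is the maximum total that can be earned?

Order all 10 blocks by rate: Pretrain/tier1 31 > Compress/tier1 29 > Pretrain/tier2 26 > Eval/tier1 24 > Ablate/tier1 23 > Ablate/tier2 22 > FtBase/tier1 16 > Compress/tier2 15 > FtBase/tier2 11 > Eval/tier2 10.
Pretrain tier1 at 31: fill all 35 → 160 left.
Compress tier1 at 29: fill all 50 → 110 left.
Pretrain/tier2 (26): +35 → 75 left.
Eval/tier1 (24): +20 → 55 left.
Ablate tier1 at 23: fill all 20 → 35 left.
Ablate tier2 at 22: fill all 35 → 0 left.
Total = 31×35 + 29×50 + 26×35 + 24×20 + 23×20 + 22×35 = 5155.

5155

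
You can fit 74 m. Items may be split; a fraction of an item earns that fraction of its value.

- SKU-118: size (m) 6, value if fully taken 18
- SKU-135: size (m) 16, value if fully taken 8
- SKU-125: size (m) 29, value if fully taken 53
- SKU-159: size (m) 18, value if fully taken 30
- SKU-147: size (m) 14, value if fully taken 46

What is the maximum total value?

150.5

Best value per unit of size first: SKU-147 46/14≈3.29, SKU-118 18/6≈3, SKU-125 53/29≈1.83, SKU-159 30/18≈1.67, SKU-135 8/16≈0.5.
Take all of SKU-147 (14 m, value 46) ; 60 m left.
All 6 m of SKU-118 fit (value 18) ; 54 remain.
Take all of SKU-125 (29 m, value 53) ; 25 m left.
SKU-159: take in full, 18 m for value 30 ; 7 left.
Fill the last 7 m with part of SKU-135: 7/16 of it earns 3.5.
Total value = 150.5.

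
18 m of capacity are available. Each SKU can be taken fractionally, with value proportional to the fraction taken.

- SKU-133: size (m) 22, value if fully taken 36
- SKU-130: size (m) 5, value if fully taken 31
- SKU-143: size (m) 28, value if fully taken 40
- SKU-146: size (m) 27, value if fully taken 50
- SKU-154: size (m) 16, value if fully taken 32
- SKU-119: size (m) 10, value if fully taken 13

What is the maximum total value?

Best value per unit of size first: SKU-130 31/5≈6.2, SKU-154 32/16≈2, SKU-146 50/27≈1.85, SKU-133 36/22≈1.64, SKU-143 40/28≈1.43, SKU-119 13/10≈1.3.
All 5 m of SKU-130 fit (value 31) — 13 remain.
13 m left: a 13/16 share of SKU-154 gives 32×13/16 = 26.
Total value = 57.

57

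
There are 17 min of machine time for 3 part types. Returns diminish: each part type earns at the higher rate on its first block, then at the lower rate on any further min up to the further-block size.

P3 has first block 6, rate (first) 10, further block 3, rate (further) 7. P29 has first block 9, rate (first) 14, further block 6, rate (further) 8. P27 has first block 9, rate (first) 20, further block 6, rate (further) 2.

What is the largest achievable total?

292

Rank every tier by rate: P27/first 20 > P29/first 14 > P3/first 10 > P29/second 8 > P3/second 7 > P27/second 2.
Fill P27 first block (9 at 20) ; 8 left.
P29/first: +8 of 9 at 14; pool empty.
Total = 20×9 + 14×8 = 292.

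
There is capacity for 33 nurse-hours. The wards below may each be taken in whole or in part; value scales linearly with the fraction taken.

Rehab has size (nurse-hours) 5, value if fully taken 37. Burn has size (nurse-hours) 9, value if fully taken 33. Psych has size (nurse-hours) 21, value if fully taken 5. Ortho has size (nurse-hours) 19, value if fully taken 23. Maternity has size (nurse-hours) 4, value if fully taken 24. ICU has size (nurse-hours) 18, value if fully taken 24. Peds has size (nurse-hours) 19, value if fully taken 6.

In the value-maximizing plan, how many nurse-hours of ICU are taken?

Sort by value density: Rehab 37/5≈7.4, Maternity 24/4≈6, Burn 33/9≈3.67, ICU 24/18≈1.33, Ortho 23/19≈1.21, Peds 6/19≈0.316, Psych 5/21≈0.238.
All 5 nurse-hours of Rehab fit (value 37) — 28 remain.
All 4 nurse-hours of Maternity fit (value 24) — 24 remain.
Take all of Burn (9 nurse-hours, value 33) — 15 nurse-hours left.
15 nurse-hours left: a 15/18 share of ICU gives 24×15/18 = 20.

15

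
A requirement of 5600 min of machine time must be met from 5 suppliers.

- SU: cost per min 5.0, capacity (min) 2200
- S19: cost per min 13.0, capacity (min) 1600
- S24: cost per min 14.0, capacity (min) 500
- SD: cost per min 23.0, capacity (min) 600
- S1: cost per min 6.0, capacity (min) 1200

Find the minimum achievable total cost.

Fill from the cheapest supplier first.
SU (5.0): use full 2200 — 3400 min to go.
S1 (6.0): use full 1200 — 2200 min to go.
S19 at 13.0: take all 1600 min — 600 still needed.
Take 500 from S24 at 14.0 — need 100 more.
SD at 23.0: take 100 of its 600 — requirement met.
Cost = 2200×5.0 + 1200×6.0 + 1600×13.0 + 500×14.0 + 100×23.0 = 48300.

48300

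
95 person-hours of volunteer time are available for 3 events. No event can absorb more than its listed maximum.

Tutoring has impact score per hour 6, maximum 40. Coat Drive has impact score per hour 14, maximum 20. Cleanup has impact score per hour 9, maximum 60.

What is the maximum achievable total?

Highest impact score per hour first: Coat Drive 14 > Cleanup 9 > Tutoring 6.
Coat Drive: +20 to 20 (cap) → 75 left.
Cleanup takes 60 to reach its cap of 60 → 15 left.
Only 15 left; Tutoring takes them to reach 15.
Total = 6×15 + 14×20 + 9×60 = 910.

910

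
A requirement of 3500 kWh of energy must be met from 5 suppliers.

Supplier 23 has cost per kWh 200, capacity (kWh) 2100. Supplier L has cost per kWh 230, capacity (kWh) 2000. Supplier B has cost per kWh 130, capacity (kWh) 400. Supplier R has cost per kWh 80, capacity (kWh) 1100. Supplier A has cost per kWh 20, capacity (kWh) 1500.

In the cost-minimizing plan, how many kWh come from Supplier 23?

500

Use suppliers in increasing cost order.
Supplier A (20): use full 1500 → 2000 kWh to go.
Supplier R at 80: take all 1100 kWh → 900 still needed.
Supplier B (130): use full 400 → 500 kWh to go.
Supplier 23 at 200: take 500 of its 2100 → requirement met.
Supplier L: unused.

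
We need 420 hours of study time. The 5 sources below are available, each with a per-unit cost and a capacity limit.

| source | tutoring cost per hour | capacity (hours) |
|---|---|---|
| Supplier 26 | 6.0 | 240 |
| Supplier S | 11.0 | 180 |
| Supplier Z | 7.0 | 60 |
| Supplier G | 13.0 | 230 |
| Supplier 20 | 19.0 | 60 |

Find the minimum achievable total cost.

3180

Cheapest first:
Supplier 26 at 6.0: take all 240 hours — 180 still needed.
Supplier Z at 7.0: take all 60 hours — 120 still needed.
Supplier S at 11.0: take 120 of its 180 — requirement met.
Supplier G, Supplier 20: unused.
Cost = 240×6.0 + 60×7.0 + 120×11.0 = 3180.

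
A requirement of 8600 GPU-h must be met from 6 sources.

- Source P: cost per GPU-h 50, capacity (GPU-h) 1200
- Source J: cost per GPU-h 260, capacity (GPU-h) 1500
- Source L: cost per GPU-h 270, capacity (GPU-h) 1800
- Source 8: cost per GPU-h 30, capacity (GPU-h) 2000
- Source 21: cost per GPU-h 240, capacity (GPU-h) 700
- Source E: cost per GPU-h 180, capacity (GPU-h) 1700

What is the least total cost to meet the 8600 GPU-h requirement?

Fill from the cheapest source first.
Source 8 (30): use full 2000 — 6600 GPU-h to go.
Source P at 50: take all 1200 GPU-h — 5400 still needed.
Source E (180): use full 1700 — 3700 GPU-h to go.
Take 700 from Source 21 at 240 — need 3000 more.
Source J (260): use full 1500 — 1500 GPU-h to go.
Take 1500 from Source L at 270 to finish.
Cost = 2000×30 + 1200×50 + 1700×180 + 700×240 + 1500×260 + 1500×270 = 1389000.

1389000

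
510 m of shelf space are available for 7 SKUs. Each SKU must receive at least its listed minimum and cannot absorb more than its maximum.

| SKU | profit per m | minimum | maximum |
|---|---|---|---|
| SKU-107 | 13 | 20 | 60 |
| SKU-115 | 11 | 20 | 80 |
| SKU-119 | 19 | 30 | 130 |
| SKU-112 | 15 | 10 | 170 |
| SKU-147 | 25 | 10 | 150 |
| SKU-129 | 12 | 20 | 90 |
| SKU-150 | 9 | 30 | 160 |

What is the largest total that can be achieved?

9310

Meeting every minimum uses 20+20+30+10+10+20+30 = 140 m, leaving 370.
Highest profit per m first: SKU-147 25 > SKU-119 19 > SKU-112 15 > SKU-107 13 > SKU-129 12 > SKU-115 11 > SKU-150 9.
SKU-147: +140 to 150 (cap) — 230 left.
SKU-119: +100 to 130 (cap) — 130 left.
Only 130 left; SKU-112 takes them to reach 140.
Total = 13×20 + 11×20 + 19×130 + 15×140 + 25×150 + 12×20 + 9×30 = 9310.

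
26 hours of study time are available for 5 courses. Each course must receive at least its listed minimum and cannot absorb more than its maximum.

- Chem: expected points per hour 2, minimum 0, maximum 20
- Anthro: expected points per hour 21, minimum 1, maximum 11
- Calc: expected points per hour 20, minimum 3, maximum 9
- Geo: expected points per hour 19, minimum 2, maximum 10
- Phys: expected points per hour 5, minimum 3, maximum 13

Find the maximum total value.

Meeting every minimum uses 0+1+3+2+3 = 9 hours, leaving 17.
Highest expected points per hour first: Anthro 21 > Calc 20 > Geo 19 > Phys 5 > Chem 2.
Give Anthro 10 more to hit its cap of 11 ; 7 left.
Calc: +6 to 9 (cap) ; 1 left.
Geo has room for 8 more but only 1 remain, so it gets 3.
Total = 21×11 + 20×9 + 19×3 + 5×3 = 483.

483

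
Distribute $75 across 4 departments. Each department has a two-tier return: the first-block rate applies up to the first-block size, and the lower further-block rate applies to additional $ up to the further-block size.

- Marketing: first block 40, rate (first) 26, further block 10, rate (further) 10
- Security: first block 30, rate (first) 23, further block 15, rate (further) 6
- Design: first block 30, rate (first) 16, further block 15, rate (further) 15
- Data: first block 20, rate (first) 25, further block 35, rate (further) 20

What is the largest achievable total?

1885

Treat each block as its own option and order by rate: Marketing/tier1 26 > Data/tier1 25 > Security/tier1 23 > Data/tier2 20 > Design/tier1 16 > Design/tier2 15 > Marketing/tier2 10 > Security/tier2 6.
Fill Marketing tier1 block (40 at 26) — 35 left.
Data tier1 at 25: fill all 20 — 15 left.
15 remain; put them into Security tier1 at 23.
Total = 26×40 + 25×20 + 23×15 = 1885.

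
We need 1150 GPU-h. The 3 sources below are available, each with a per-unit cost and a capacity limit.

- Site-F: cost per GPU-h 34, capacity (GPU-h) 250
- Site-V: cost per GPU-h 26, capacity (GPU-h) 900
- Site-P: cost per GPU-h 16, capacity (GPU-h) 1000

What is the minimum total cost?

19900

Cheapest first:
Site-P at 16: take all 1000 GPU-h ; 150 still needed.
Site-V at 26: take 150 of its 900 ; requirement met.
Site-F: unused.
Cost = 1000×16 + 150×26 = 19900.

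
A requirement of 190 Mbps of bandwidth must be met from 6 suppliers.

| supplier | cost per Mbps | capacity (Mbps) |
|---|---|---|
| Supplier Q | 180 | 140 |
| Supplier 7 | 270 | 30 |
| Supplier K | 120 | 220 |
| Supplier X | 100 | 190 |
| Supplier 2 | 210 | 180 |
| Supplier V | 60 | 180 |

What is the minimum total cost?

Fill from the cheapest supplier first.
Supplier V at 60: take all 180 Mbps → 10 still needed.
Supplier X (100): take the remaining 10 → done.
Supplier K, Supplier Q, Supplier 2, Supplier 7: unused.
Cost = 180×60 + 10×100 = 11800.

11800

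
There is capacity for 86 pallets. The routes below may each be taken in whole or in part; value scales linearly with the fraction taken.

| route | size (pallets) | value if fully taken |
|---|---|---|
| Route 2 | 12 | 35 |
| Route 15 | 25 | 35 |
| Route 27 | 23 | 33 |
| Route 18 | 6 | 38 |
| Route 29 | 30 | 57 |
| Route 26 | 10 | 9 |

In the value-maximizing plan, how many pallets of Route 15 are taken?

15

Best value per unit of size first: Route 18 38/6≈6.33, Route 2 35/12≈2.92, Route 29 57/30≈1.9, Route 27 33/23≈1.43, Route 15 35/25≈1.4, Route 26 9/10≈0.9.
Route 18: take in full, 6 pallets for value 38 ; 80 left.
All 12 pallets of Route 2 fit (value 35) ; 68 remain.
Route 29: take in full, 30 pallets for value 57 ; 38 left.
Route 27: take in full, 23 pallets for value 33 ; 15 left.
Fill the last 15 pallets with part of Route 15: 15/25 of it earns 21.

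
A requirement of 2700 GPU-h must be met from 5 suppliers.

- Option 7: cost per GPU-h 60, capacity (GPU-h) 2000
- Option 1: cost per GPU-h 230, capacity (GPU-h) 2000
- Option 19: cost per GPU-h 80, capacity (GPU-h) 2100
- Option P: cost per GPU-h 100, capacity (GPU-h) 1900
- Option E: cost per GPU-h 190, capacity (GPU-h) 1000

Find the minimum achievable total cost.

Fill from the cheapest supplier first.
Option 7 at 60: take all 2000 GPU-h ; 700 still needed.
Option 19 (80): take the remaining 700 ; done.
Option P, Option E, Option 1: unused.
Cost = 2000×60 + 700×80 = 176000.

176000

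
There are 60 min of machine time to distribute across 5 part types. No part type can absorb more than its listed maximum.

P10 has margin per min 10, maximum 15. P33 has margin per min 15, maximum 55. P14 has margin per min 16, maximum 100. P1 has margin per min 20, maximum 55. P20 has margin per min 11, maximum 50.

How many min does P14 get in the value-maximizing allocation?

5

Rank by margin per min: P1 20 > P14 16 > P33 15 > P20 11 > P10 10.
P1 takes 55 to reach its cap of 55 ; 5 left.
P14: +5 (room for 100) → 5. Pool exhausted.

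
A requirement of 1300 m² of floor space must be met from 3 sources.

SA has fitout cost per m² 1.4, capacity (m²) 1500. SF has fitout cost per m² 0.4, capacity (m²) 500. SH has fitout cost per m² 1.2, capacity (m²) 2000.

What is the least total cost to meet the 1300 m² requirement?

Cheapest first:
SF at 0.4: take all 500 m² — 800 still needed.
SH at 1.2: take 800 of its 2000 — requirement met.
SA: unused.
Cost = 500×0.4 + 800×1.2 = 1160.

1160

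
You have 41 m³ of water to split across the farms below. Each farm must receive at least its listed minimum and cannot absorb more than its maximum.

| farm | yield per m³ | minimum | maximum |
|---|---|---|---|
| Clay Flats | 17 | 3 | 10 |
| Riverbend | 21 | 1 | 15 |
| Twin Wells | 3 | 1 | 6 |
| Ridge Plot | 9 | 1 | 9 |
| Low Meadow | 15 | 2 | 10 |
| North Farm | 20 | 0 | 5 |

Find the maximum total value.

Meeting every minimum uses 3+1+1+1+2+0 = 8 m³, leaving 33.
Order the farms by yield per m³: Riverbend 21 > North Farm 20 > Clay Flats 17 > Low Meadow 15 > Ridge Plot 9 > Twin Wells 3.
Riverbend: +14 to 15 (cap) ; 19 left.
North Farm takes 5 more to reach its cap of 5 ; 14 left.
Clay Flats takes 7 more to reach its cap of 10 ; 7 left.
Only 7 left; Low Meadow takes them to reach 9.
Total = 17×10 + 21×15 + 3×1 + 9×1 + 15×9 + 20×5 = 732.

732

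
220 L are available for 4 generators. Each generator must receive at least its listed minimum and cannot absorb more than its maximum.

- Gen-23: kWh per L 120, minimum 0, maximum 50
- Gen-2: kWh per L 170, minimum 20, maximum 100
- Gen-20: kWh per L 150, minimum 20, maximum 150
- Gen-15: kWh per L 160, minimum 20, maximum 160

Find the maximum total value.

36000

Meeting every minimum uses 0+20+20+20 = 60 L, leaving 160.
Highest kWh per L first: Gen-2 170 > Gen-15 160 > Gen-20 150 > Gen-23 120.
Gen-2 takes 80 more to reach its cap of 100 ; 80 left.
Only 80 left; Gen-15 takes them to reach 100.
Total = 170×100 + 150×20 + 160×100 = 36000.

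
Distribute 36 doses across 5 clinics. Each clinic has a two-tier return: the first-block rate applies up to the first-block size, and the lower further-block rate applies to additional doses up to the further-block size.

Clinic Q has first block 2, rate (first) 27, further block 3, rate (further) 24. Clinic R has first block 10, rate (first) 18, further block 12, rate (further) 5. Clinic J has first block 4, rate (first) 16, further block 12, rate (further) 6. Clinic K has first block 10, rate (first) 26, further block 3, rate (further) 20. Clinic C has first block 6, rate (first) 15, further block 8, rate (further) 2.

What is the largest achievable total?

Treat each block as its own option and order by rate: Clinic Q/first 27 > Clinic K/first 26 > Clinic Q/second 24 > Clinic K/second 20 > Clinic R/first 18 > Clinic J/first 16 > Clinic C/first 15 > Clinic J/second 6 > Clinic R/second 5 > Clinic C/second 2.
Fill Clinic Q first block (2 at 27) → 34 left.
Clinic K/first (26): +10 → 24 left.
Clinic Q second at 24: fill all 3 → 21 left.
Fill Clinic K second block (3 at 20) → 18 left.
Clinic R/first (18): +10 → 8 left.
Clinic J first at 16: fill all 4 → 4 left.
Clinic C/first: +4 of 6 at 15; pool empty.
Total = 27×2 + 26×10 + 24×3 + 20×3 + 18×10 + 16×4 + 15×4 = 750.

750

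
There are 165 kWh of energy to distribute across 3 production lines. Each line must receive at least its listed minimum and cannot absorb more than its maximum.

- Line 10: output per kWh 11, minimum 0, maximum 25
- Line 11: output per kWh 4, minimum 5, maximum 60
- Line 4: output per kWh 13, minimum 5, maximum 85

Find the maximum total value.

Meeting every minimum uses 0+5+5 = 10 kWh, leaving 155.
Rank by output per kWh: Line 4 13 > Line 10 11 > Line 11 4.
Line 4 takes 80 more to reach its cap of 85 ; 75 left.
Line 10 takes 25 more to reach its cap of 25 ; 50 left.
Line 11 has room for 55 more but only 50 remain, so it gets 55.
Total = 11×25 + 4×55 + 13×85 = 1600.

1600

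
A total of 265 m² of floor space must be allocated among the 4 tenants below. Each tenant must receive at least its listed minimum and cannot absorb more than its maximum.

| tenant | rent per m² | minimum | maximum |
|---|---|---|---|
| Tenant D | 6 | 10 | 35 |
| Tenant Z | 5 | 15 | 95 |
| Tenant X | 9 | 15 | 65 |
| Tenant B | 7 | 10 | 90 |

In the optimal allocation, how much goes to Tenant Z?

Meeting every minimum uses 10+15+15+10 = 50 m², leaving 215.
Highest rent per m² first: Tenant X 9 > Tenant B 7 > Tenant D 6 > Tenant Z 5.
Give Tenant X 50 more to hit its cap of 65 ; 165 left.
Tenant B takes 80 more to reach its cap of 90 ; 85 left.
Tenant D takes 25 more to reach its cap of 35 ; 60 left.
Only 60 left; Tenant Z takes them to reach 75.

75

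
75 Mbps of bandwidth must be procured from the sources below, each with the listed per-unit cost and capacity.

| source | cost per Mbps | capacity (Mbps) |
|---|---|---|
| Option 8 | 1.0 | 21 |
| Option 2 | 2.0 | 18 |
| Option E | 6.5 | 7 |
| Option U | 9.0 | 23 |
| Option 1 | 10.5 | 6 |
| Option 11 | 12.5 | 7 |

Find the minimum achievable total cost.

Fill from the cheapest source first.
Take 21 from Option 8 at 1.0 ; need 54 more.
Option 2 at 2.0: take all 18 Mbps ; 36 still needed.
Option E (6.5): use full 7 ; 29 Mbps to go.
Option U at 9.0: take all 23 Mbps ; 6 still needed.
Option 1 at 10.5: take all 6 Mbps ; 0 still needed.
Option 11: unused.
Cost = 21×1.0 + 18×2.0 + 7×6.5 + 23×9.0 + 6×10.5 = 372.5.

372.5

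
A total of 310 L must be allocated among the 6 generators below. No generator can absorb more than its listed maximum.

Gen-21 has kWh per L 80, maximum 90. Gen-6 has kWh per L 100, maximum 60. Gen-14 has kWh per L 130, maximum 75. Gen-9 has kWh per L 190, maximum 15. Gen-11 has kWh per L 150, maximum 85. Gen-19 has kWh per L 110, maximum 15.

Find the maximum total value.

Highest kWh per L first: Gen-9 190 > Gen-11 150 > Gen-14 130 > Gen-19 110 > Gen-6 100 > Gen-21 80.
Gen-9 takes 15 to reach its cap of 15 → 295 left.
Gen-11 takes 85 to reach its cap of 85 → 210 left.
Gen-14 takes 75 to reach its cap of 75 → 135 left.
Give Gen-19 15 to hit its cap of 15 → 120 left.
Gen-6 takes 60 to reach its cap of 60 → 60 left.
Gen-21 has room for 90 but only 60 remain, so it gets 60.
Total = 80×60 + 100×60 + 130×75 + 190×15 + 150×85 + 110×15 = 37800.

37800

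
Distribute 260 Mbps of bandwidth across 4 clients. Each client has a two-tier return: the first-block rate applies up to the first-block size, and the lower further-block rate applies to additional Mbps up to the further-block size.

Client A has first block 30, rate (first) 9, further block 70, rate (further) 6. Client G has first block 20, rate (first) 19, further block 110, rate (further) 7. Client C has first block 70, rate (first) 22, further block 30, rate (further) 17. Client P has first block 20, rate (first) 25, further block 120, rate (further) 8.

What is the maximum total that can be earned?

3920

Rank every tier by rate: Client P/first 25 > Client C/first 22 > Client G/first 19 > Client C/second 17 > Client A/first 9 > Client P/second 8 > Client G/second 7 > Client A/second 6.
Client P/first (25): +20 ; 240 left.
Client C/first (22): +70 ; 170 left.
Fill Client G first block (20 at 19) ; 150 left.
Client C/second (17): +30 ; 120 left.
Client A/first (9): +30 ; 90 left.
Client P/second: +90 of 120 at 8; pool empty.
Total = 25×20 + 22×70 + 19×20 + 17×30 + 9×30 + 8×90 = 3920.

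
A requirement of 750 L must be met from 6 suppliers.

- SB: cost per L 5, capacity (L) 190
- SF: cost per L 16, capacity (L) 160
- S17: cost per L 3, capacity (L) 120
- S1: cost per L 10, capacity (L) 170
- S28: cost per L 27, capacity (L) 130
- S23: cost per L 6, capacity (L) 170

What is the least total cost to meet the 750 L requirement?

5630

Fill from the cheapest supplier first.
Take 120 from S17 at 3 — need 630 more.
SB at 5: take all 190 L — 440 still needed.
S23 (6): use full 170 — 270 L to go.
S1 (10): use full 170 — 100 L to go.
Take 100 from SF at 16 to finish.
S28: unused.
Cost = 120×3 + 190×5 + 170×6 + 170×10 + 100×16 = 5630.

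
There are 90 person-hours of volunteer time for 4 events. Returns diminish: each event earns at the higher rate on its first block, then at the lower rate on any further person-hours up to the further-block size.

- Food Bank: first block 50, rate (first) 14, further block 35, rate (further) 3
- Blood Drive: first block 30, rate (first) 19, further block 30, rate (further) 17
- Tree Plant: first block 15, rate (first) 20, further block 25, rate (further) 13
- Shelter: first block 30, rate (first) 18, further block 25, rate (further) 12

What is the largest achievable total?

Order all 8 blocks by rate: Tree Plant/first 20 > Blood Drive/first 19 > Shelter/first 18 > Blood Drive/second 17 > Food Bank/first 14 > Tree Plant/second 13 > Shelter/second 12 > Food Bank/second 3.
Tree Plant first at 20: fill all 15 → 75 left.
Blood Drive first at 19: fill all 30 → 45 left.
Shelter first at 18: fill all 30 → 15 left.
Blood Drive/second: +15 of 30 at 17; pool empty.
Total = 20×15 + 19×30 + 18×30 + 17×15 = 1665.

1665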